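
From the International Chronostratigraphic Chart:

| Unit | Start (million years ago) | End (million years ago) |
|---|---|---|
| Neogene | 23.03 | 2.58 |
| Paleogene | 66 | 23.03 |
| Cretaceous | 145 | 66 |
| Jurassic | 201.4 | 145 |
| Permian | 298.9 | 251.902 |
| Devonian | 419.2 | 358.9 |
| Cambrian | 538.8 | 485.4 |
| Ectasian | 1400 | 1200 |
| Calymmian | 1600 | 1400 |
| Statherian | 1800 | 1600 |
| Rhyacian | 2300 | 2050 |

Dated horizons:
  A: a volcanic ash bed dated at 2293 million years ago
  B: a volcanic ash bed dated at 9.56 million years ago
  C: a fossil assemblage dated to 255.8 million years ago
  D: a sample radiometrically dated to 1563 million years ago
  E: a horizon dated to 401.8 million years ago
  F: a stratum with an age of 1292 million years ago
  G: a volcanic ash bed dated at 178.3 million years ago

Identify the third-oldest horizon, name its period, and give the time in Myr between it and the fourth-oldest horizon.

Larger Ma means older, so oldest first: A 2293 > D 1563 > F 1292 > E 401.8 > C 255.8 > G 178.3 > B 9.56.
Counting 3 along gives F (1292 Ma); the excerpt puts that inside the Ectasian, 1400–1200 Ma.
Next in line is E (401.8 Ma), and 1292 − 401.8 = 890.2 Myr.

F, in the Ectasian; 890.2 million years to E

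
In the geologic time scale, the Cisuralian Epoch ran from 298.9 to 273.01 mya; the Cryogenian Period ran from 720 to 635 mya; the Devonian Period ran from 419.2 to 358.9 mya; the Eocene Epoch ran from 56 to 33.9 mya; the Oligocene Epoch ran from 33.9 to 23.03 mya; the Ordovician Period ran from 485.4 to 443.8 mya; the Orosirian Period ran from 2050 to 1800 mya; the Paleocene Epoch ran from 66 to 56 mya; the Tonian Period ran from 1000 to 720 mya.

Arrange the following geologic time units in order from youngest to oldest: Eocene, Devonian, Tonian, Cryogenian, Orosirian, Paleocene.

Sorting by start age (ascending Ma, since larger Ma = older): Eocene start 56, Paleocene start 66, Devonian start 419.2, Cryogenian start 720, Tonian start 1000, Orosirian start 2050.

Eocene, Paleocene, Devonian, Cryogenian, Tonian, Orosirian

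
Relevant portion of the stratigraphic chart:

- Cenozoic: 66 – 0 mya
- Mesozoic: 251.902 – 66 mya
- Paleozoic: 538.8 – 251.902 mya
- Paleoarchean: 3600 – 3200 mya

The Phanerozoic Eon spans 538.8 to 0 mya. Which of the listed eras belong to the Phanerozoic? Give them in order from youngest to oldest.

Eras with both bounds inside 538.8–0 Ma: Cenozoic (66–0), Mesozoic (251.902–66), Paleozoic (538.8–251.902).

Cenozoic, Mesozoic, Paleozoic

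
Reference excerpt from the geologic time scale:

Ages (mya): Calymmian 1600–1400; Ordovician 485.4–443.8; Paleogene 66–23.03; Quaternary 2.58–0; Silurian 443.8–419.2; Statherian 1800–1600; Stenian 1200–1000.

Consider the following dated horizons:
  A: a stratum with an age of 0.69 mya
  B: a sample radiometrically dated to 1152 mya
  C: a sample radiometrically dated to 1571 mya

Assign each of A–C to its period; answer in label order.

A — Quaternary; B — Stenian; C — Calymmian

A: 0.69 Ma lies in 2.58–0 Ma, so Quaternary.
B: 1152 Ma lies in 1200–1000 Ma, so Stenian.
C: 1571 Ma lies in 1600–1400 Ma, so Calymmian.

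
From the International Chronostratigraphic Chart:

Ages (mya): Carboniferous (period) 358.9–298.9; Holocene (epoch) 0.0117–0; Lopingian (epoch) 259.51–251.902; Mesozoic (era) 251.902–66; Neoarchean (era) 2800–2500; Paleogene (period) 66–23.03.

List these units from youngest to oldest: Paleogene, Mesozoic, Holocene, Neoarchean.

Sorting by start age (ascending Ma, since larger Ma = older): Holocene start 0.0117, Paleogene start 66, Mesozoic start 251.902, Neoarchean start 2800.

Holocene → Paleogene → Mesozoic → Neoarchean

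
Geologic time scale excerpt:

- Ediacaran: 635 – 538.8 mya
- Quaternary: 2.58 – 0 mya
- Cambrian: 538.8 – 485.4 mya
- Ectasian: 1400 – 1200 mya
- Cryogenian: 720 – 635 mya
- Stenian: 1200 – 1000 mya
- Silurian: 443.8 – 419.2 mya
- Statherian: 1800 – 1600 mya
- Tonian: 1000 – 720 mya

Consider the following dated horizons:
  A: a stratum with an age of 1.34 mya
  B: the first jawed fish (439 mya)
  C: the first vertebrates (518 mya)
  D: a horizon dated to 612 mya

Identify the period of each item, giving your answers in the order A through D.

A — Quaternary; B — Silurian; C — Cambrian; D — Ediacaran

A: 1.34 Ma lies in 2.58–0 Ma, so Quaternary.
B: 439 Ma lies in 443.8–419.2 Ma, so Silurian.
C: 518 Ma lies in 538.8–485.4 Ma, so Cambrian.
D: 612 Ma lies in 635–538.8 Ma, so Ediacaran.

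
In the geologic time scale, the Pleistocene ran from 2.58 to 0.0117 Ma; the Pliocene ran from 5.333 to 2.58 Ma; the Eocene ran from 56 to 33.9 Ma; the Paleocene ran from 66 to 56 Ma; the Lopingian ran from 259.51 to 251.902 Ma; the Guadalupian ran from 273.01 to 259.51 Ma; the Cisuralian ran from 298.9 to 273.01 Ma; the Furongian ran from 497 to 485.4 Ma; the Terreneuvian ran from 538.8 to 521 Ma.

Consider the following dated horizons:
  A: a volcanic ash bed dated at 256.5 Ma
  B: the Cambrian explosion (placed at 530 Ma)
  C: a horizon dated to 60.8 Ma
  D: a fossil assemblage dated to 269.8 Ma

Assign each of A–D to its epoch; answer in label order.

A — Lopingian; B — Terreneuvian; C — Paleocene; D — Guadalupian

Match each age against the start–end ranges in the excerpt: A = 256.5 Ma → Lopingian (259.51–251.902); B = 530 Ma → Terreneuvian (538.8–521); C = 60.8 Ma → Paleocene (66–56); D = 269.8 Ma → Guadalupian (273.01–259.51).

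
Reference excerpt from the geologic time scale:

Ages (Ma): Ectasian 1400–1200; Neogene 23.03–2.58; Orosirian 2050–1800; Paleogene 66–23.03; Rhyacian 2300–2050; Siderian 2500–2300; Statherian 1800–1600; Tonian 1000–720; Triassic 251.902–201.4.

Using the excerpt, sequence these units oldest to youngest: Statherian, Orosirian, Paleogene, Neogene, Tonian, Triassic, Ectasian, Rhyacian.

The oldest of these is Rhyacian (starts 2300 Ma) and the youngest is Neogene (ends 2.58 Ma).
In between, by decreasing start age: Orosirian (2050), Statherian (1800), Ectasian (1400), Tonian (1000), Triassic (251.902), Paleogene (66).

Rhyacian, Orosirian, Statherian, Ectasian, Tonian, Triassic, Paleogene, Neogene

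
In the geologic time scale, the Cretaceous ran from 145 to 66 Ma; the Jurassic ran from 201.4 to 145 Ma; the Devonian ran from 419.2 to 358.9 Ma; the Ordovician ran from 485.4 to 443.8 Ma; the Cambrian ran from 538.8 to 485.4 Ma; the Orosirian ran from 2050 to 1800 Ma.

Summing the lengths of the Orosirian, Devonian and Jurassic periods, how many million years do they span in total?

366.7 million years

Duration is start − end for each: (2050 − 1800) + (419.2 − 358.9) + (201.4 − 145).
That is 250 + 60.3 + 56.4, which totals 366.7 million years.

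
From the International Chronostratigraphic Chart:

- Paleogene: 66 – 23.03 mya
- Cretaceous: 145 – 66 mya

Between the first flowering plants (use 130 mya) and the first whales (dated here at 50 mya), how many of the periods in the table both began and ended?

Checking each listed span, none has both start < 130 Ma and end > 50 Ma — every period straddles one of the two dates or lies outside them — so the count is 0.

0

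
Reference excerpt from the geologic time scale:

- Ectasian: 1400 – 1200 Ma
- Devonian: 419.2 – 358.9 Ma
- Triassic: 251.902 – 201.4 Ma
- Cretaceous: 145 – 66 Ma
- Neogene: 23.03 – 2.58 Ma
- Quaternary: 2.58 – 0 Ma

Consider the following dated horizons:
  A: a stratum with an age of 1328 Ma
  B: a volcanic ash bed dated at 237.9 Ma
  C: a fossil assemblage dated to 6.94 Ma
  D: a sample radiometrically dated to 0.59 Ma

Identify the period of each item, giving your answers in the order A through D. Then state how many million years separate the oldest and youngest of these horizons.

A — Ectasian; B — Triassic; C — Neogene; D — Quaternary; span 1327.41 million years

A: 1328 Ma lies in 1400–1200 Ma, so Ectasian.
B: 237.9 Ma lies in 251.902–201.4 Ma, so Triassic.
C: 6.94 Ma lies in 23.03–2.58 Ma, so Neogene.
D: 0.59 Ma lies in 2.58–0 Ma, so Quaternary.
Oldest = 1328 Ma, youngest = 0.59 Ma → span 1327.41 Myr.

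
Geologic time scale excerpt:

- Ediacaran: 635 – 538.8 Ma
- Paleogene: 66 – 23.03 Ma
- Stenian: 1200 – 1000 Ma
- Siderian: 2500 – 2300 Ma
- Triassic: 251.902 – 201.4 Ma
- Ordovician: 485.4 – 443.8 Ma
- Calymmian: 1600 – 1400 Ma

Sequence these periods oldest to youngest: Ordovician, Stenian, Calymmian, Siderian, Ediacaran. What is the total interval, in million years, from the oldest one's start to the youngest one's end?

Siderian → Calymmian → Stenian → Ediacaran → Ordovician; total span 2056.2 Myr

Start ages (Ma): Siderian 2500, Calymmian 1600, Stenian 1200, Ediacaran 635, Ordovician 485.4.
Ordered oldest to youngest: Siderian, Calymmian, Stenian, Ediacaran, Ordovician.
Span = 2500 − 443.8 = 2056.2 Myr.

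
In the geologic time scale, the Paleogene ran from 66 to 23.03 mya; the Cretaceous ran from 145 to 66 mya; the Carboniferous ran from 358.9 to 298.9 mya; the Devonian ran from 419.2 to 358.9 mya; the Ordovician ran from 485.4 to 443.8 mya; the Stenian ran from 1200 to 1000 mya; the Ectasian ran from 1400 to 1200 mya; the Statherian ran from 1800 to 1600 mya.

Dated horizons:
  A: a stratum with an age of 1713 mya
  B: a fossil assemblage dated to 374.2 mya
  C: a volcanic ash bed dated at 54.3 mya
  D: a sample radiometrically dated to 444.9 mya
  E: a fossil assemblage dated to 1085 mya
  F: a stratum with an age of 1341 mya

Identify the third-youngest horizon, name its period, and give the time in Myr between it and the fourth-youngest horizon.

D, in the Ordovician; 640.1 million years to E

Sorted youngest-first by Ma: C (54.3), B (374.2), D (444.9), E (1085), F (1341), A (1713).
The third youngest is D at 444.9 Ma, which lies in 485.4–443.8 Ma: the Ordovician.
The fourth youngest is E at 1085 Ma; separation = |444.9 − 1085| = 640.1 Myr.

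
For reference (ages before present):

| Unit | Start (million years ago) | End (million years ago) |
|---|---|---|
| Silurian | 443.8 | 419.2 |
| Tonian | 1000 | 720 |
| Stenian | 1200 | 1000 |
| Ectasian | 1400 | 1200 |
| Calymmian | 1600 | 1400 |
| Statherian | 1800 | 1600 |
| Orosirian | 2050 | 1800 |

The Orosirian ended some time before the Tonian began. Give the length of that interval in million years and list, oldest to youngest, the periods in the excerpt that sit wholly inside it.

800 million years; Statherian, Calymmian, Ectasian, Stenian

End of Orosirian = 1800 Ma; start of Tonian = 1000 Ma.
Gap = 1800 − 1000 = 800 Myr.
Periods wholly inside 1800–1000 Ma: Statherian (1800–1600), Calymmian (1600–1400), Ectasian (1400–1200), Stenian (1200–1000).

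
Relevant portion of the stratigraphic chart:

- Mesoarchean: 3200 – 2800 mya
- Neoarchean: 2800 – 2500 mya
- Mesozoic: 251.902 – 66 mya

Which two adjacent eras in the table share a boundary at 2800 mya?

Mesoarchean and Neoarchean

The Mesoarchean ends at 2800 mya and the Neoarchean begins at 2800 mya, so they share that boundary.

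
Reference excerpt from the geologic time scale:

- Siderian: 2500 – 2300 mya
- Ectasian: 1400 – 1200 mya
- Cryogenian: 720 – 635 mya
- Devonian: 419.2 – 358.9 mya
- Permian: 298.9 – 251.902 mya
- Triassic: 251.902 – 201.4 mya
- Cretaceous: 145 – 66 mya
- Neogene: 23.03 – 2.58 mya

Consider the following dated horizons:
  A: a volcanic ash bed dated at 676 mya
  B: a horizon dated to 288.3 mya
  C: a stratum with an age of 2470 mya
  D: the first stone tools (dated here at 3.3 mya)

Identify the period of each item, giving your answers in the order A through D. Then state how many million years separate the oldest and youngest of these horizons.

A — Cryogenian; B — Permian; C — Siderian; D — Neogene; span 2466.7 million years

A: 676 Ma lies in 720–635 Ma, so Cryogenian.
B: 288.3 Ma lies in 298.9–251.902 Ma, so Permian.
C: 2470 Ma lies in 2500–2300 Ma, so Siderian.
D: 3.3 Ma lies in 23.03–2.58 Ma, so Neogene.
Oldest = 2470 Ma, youngest = 3.3 Ma → span 2466.7 Myr.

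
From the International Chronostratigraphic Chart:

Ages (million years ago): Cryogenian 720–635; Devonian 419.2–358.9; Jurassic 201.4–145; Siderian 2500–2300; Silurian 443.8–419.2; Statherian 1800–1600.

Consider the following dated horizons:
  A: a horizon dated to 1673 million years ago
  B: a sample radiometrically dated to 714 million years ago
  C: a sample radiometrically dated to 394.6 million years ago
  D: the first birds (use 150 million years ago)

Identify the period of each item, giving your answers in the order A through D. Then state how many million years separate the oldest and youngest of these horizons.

A: 1673 Ma lies in 1800–1600 Ma, so Statherian.
B: 714 Ma lies in 720–635 Ma, so Cryogenian.
C: 394.6 Ma lies in 419.2–358.9 Ma, so Devonian.
D: 150 Ma lies in 201.4–145 Ma, so Jurassic.
Oldest = 1673 Ma, youngest = 150 Ma → span 1523 Myr.

A — Statherian; B — Cryogenian; C — Devonian; D — Jurassic; span 1523 million years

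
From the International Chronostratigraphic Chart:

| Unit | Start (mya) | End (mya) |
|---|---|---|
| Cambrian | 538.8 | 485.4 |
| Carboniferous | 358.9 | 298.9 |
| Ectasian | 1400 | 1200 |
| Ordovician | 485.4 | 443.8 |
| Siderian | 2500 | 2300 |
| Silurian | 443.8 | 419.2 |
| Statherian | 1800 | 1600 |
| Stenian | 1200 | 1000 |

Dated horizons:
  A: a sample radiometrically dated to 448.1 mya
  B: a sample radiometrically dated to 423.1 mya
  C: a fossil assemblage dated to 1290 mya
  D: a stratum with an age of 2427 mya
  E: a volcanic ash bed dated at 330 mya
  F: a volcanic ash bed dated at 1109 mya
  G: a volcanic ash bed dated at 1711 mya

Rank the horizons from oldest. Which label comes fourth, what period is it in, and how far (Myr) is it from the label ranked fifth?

Larger Ma means older, so oldest first: D 2427 > G 1711 > C 1290 > F 1109 > A 448.1 > B 423.1 > E 330.
Counting 4 along gives F (1109 Ma); the excerpt puts that inside the Stenian, 1200–1000 Ma.
Next in line is A (448.1 Ma), and 1109 − 448.1 = 660.9 Myr.

F, in the Stenian; 660.9 million years to A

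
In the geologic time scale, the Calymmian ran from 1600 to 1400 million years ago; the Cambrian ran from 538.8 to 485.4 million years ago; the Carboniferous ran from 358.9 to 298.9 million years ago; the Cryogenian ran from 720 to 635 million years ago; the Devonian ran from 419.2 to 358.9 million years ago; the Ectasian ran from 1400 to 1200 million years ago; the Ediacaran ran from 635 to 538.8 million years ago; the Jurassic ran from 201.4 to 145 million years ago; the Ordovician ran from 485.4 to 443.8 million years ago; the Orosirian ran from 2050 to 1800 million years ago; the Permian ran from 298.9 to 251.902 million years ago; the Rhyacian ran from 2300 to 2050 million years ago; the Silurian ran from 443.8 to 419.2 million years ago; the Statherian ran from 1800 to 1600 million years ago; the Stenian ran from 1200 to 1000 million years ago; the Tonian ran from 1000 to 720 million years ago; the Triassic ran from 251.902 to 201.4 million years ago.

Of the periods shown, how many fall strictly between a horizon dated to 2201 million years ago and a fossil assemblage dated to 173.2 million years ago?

15

The older date is 2201 Ma and the younger is 173.2 Ma.
Periods with start < 2201 and end > 173.2 Ma: Orosirian (2050–1800), Statherian (1800–1600), Calymmian (1600–1400), Ectasian (1400–1200), Stenian (1200–1000), Tonian (1000–720), Cryogenian (720–635), Ediacaran (635–538.8), Cambrian (538.8–485.4), Ordovician (485.4–443.8), Silurian (443.8–419.2), Devonian (419.2–358.9), Carboniferous (358.9–298.9), Permian (298.9–251.902), Triassic (251.902–201.4).
That is 15 complete periods.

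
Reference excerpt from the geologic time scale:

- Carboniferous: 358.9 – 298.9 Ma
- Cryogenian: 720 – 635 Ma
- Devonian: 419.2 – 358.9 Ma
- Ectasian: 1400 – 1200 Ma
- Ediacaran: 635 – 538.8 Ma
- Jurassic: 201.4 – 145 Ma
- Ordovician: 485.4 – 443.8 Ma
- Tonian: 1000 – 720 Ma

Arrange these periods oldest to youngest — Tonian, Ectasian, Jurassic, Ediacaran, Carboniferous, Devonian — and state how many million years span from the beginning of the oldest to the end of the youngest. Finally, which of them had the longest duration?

Start ages (Ma): Ectasian 1400, Tonian 1000, Ediacaran 635, Devonian 419.2, Carboniferous 358.9, Jurassic 201.4.
Ordered oldest to youngest: Ectasian, Tonian, Ediacaran, Devonian, Carboniferous, Jurassic.
Span = 1400 − 145 = 1255 Myr.
Durations: Ediacaran 96.2, Tonian 280, Jurassic 56.4, Ectasian 200, Devonian 60.3, Carboniferous 60 → longest is Tonian (280 Myr).

Ectasian, Tonian, Ediacaran, Devonian, Carboniferous, Jurassic; total span 1255 Myr; longest is Tonian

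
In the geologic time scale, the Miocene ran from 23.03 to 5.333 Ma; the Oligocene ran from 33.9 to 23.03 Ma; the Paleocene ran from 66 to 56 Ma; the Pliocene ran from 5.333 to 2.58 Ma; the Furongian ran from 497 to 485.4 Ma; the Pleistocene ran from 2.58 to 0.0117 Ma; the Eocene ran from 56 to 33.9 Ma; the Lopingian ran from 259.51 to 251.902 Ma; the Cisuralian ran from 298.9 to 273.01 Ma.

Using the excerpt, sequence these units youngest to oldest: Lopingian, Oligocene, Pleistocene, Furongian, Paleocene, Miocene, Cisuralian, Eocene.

The oldest of these is Furongian (starts 497 Ma) and the youngest is Pleistocene (ends 0.0117 Ma).
In between, by decreasing start age: Cisuralian (298.9), Lopingian (259.51), Paleocene (66), Eocene (56), Oligocene (33.9), Miocene (23.03).
Listing youngest first means reversing that sequence.

Pleistocene, Miocene, Oligocene, Eocene, Paleocene, Lopingian, Cisuralian, Furongian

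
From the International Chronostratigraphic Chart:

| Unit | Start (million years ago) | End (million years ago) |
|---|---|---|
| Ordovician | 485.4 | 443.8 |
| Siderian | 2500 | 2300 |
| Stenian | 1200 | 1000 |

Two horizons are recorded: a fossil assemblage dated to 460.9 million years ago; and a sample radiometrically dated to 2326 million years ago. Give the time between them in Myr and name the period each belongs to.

Elapsed time: 2326 − 460.9 = 1865.1 Myr.
460.9 Ma lies within 485.4–443.8 Ma: Ordovician.
2326 Ma lies within 2500–2300 Ma: Siderian.

1865.1 million years apart; the first in the Ordovician, the second in the Siderian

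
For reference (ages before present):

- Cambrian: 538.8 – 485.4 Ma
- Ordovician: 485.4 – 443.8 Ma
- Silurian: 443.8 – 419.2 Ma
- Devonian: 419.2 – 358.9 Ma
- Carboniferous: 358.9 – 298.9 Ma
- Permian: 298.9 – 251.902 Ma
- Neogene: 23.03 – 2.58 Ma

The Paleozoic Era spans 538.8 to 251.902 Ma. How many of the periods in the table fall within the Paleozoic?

Periods inside 538.8–251.902 Ma: Cambrian, Ordovician, Silurian, Devonian, Carboniferous, Permian — 6 in total.

6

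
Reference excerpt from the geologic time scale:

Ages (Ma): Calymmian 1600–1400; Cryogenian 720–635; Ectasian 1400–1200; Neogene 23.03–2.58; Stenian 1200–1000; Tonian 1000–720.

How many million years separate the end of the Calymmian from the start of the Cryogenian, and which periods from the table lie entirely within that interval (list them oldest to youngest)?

End of Calymmian = 1400 Ma; start of Cryogenian = 720 Ma.
Gap = 1400 − 720 = 680 Myr.
Periods wholly inside 1400–720 Ma: Ectasian (1400–1200), Stenian (1200–1000), Tonian (1000–720).

680 million years; Ectasian, Stenian, Tonian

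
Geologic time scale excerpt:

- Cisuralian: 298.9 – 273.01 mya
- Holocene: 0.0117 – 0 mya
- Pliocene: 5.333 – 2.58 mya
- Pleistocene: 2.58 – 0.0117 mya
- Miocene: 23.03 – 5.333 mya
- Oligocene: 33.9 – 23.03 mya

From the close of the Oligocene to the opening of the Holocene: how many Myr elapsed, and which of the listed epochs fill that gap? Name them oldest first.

End of Oligocene = 23.03 Ma; start of Holocene = 0.0117 Ma.
Gap = 23.03 − 0.0117 = 23.0183 Myr.
Epochs wholly inside 23.03–0.0117 Ma: Miocene (23.03–5.333), Pliocene (5.333–2.58), Pleistocene (2.58–0.0117).

23.0183 million years; Miocene, Pliocene, Pleistocene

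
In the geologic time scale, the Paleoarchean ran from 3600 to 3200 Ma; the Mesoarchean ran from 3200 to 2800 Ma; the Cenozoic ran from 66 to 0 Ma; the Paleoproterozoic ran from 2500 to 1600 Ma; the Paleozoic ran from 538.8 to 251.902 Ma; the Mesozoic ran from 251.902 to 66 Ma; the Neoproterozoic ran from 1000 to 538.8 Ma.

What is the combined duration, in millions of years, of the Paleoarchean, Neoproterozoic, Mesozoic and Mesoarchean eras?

Duration is start − end for each: (3600 − 3200) + (1000 − 538.8) + (251.902 − 66) + (3200 − 2800).
That is 400 + 461.2 + 185.902 + 400, which totals 1447.102 million years.

1447.102 million years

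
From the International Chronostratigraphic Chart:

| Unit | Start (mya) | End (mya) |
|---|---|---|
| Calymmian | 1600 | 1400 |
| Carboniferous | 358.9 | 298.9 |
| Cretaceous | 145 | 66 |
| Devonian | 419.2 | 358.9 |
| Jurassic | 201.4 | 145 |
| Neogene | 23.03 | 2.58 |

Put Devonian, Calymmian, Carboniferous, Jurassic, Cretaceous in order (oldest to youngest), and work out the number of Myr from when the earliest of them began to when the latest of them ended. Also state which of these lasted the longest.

Calymmian, Devonian, Carboniferous, Jurassic, Cretaceous; total span 1534 Myr; longest is Calymmian

From the excerpt: Devonian 419.2–358.9; Calymmian 1600–1400; Carboniferous 358.9–298.9; Jurassic 201.4–145; Cretaceous 145–66 (Ma).
Larger Ma is earlier, so the oldest is Calymmian and the youngest is Cretaceous; oldest to youngest: Calymmian, Devonian, Carboniferous, Jurassic, Cretaceous.
Oldest start 1600 minus youngest end 66 gives 1534 Myr overall.
Individual lengths (start − end): Devonian 60.3; Cretaceous 79; Calymmian 200; Jurassic 56.4; Carboniferous 60. The largest is Calymmian at 200 Myr.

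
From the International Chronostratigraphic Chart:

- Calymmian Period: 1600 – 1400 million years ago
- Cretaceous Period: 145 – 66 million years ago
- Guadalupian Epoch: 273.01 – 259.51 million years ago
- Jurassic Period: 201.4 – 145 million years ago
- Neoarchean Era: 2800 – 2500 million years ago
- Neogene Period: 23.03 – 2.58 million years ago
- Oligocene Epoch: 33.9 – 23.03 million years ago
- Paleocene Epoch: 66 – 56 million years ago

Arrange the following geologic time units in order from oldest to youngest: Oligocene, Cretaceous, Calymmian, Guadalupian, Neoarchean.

Read off each span (Ma): Oligocene 33.9–23.03; Cretaceous 145–66; Calymmian 1600–1400; Guadalupian 273.01–259.51; Neoarchean 2800–2500.
Larger Ma is older, so oldest→youngest is Neoarchean, Calymmian, Guadalupian, Cretaceous, Oligocene.

Neoarchean, Calymmian, Guadalupian, Cretaceous, Oligocene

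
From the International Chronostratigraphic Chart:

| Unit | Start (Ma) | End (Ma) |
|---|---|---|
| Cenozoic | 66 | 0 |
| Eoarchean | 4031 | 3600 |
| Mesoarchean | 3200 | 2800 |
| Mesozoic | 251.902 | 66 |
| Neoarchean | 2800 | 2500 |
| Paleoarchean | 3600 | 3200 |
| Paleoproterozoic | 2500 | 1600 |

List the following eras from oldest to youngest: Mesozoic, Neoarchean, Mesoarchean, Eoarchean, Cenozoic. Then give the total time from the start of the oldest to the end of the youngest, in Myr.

Eoarchean, Mesoarchean, Neoarchean, Mesozoic, Cenozoic; total span 4031 Myr

From the excerpt: Mesozoic 251.902–66; Neoarchean 2800–2500; Mesoarchean 3200–2800; Eoarchean 4031–3600; Cenozoic 66–0 (Ma).
Larger Ma is earlier, so the oldest is Eoarchean and the youngest is Cenozoic; oldest to youngest: Eoarchean, Mesoarchean, Neoarchean, Mesozoic, Cenozoic.
Oldest start 4031 minus youngest end 0 gives 4031 Myr overall.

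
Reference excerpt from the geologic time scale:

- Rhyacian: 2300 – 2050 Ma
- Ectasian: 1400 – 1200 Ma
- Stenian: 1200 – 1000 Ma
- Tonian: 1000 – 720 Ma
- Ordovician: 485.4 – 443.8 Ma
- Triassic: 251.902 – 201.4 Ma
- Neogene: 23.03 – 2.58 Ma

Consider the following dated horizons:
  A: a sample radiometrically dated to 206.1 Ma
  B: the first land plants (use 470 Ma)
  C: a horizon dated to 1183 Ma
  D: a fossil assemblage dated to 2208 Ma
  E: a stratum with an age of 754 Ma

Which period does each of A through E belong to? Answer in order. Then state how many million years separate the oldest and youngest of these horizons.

A: 206.1 Ma lies in 251.902–201.4 Ma, so Triassic.
B: 470 Ma lies in 485.4–443.8 Ma, so Ordovician.
C: 1183 Ma lies in 1200–1000 Ma, so Stenian.
D: 2208 Ma lies in 2300–2050 Ma, so Rhyacian.
E: 754 Ma lies in 1000–720 Ma, so Tonian.
Oldest = 2208 Ma, youngest = 206.1 Ma → span 2001.9 Myr.

A — Triassic; B — Ordovician; C — Stenian; D — Rhyacian; E — Tonian; span 2001.9 million years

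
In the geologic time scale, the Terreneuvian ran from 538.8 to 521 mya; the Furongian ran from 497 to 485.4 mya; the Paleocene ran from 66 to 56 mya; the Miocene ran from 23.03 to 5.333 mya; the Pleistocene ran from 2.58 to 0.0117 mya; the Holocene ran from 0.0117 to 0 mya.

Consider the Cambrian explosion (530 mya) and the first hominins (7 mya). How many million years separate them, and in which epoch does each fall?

Elapsed time: 530 − 7 = 523 Myr.
530 Ma lies within 538.8–521 Ma: Terreneuvian.
7 Ma lies within 23.03–5.333 Ma: Miocene.

523 million years apart; the first in the Terreneuvian, the second in the Miocene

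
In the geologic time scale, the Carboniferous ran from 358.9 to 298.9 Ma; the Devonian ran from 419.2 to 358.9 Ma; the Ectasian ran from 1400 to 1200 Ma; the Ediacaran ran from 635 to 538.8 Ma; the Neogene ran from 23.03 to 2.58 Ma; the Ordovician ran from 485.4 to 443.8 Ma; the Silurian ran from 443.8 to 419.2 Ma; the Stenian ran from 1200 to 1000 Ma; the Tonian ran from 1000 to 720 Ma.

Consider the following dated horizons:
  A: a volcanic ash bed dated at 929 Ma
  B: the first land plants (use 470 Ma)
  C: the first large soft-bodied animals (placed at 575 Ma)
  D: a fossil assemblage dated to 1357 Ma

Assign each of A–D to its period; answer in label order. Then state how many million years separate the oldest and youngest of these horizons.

Match each age against the start–end ranges in the excerpt: A = 929 Ma → Tonian (1000–720); B = 470 Ma → Ordovician (485.4–443.8); C = 575 Ma → Ediacaran (635–538.8); D = 1357 Ma → Ectasian (1400–1200).
The largest age is 1357 Ma and the smallest is 470 Ma; their difference is 887 Myr.

A — Tonian; B — Ordovician; C — Ediacaran; D — Ectasian; span 887 million years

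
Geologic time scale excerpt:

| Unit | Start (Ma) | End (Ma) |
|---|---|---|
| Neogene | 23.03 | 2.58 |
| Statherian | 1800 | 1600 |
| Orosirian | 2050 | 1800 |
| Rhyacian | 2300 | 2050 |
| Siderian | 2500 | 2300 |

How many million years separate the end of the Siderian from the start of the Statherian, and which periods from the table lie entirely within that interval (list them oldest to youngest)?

The Siderian closes at 2300 Ma and the Statherian opens at 1800 Ma, so the interval is 2300 − 1800 = 500 Myr.
A period fits inside if it starts at or after 2300 Ma and ends at or before 1800 Ma; oldest first that gives Rhyacian, Orosirian.

500 million years; Rhyacian, Orosirian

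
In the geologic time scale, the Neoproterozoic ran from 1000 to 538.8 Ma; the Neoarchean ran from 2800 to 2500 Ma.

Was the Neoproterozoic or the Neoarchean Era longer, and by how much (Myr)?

Neoproterozoic: 1000 − 538.8 = 461.2 Myr.
Neoarchean: 2800 − 2500 = 300 Myr.
Difference: 461.2 − 300 = 161.2 Myr, so the Neoproterozoic was longer.

Neoproterozoic, by 161.2 million years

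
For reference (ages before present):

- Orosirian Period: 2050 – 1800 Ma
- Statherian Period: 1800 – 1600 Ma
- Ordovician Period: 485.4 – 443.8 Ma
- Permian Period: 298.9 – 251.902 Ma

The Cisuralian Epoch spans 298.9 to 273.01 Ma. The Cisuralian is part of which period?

The Cisuralian (298.9–273.01 Ma) lies entirely within 298.9–251.902 Ma, the Permian Period.

Permian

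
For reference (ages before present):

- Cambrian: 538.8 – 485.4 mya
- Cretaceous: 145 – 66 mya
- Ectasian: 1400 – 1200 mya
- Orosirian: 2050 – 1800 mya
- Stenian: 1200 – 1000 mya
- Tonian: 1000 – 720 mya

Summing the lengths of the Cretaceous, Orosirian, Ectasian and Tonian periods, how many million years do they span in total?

809 million years

Duration is start − end for each: (145 − 66) + (2050 − 1800) + (1400 − 1200) + (1000 − 720).
That is 79 + 250 + 200 + 280, which totals 809 million years.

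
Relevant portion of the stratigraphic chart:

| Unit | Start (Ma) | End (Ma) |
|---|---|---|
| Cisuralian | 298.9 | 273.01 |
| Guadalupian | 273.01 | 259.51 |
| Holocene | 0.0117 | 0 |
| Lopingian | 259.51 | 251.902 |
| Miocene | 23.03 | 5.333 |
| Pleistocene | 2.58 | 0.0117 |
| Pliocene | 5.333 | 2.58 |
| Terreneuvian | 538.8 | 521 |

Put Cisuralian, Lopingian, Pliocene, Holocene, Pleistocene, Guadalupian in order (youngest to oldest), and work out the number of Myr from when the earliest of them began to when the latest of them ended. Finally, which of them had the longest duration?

Start ages (Ma): Cisuralian 298.9, Guadalupian 273.01, Lopingian 259.51, Pliocene 5.333, Pleistocene 2.58, Holocene 0.0117.
Ordered youngest to oldest: Holocene, Pleistocene, Pliocene, Lopingian, Guadalupian, Cisuralian.
Span = 298.9 − 0 = 298.9 Myr.
Durations: Holocene 0.0117, Lopingian 7.608, Pliocene 2.753, Guadalupian 13.5, Cisuralian 25.89, Pleistocene 2.5683 → longest is Cisuralian (25.89 Myr).

Holocene, Pleistocene, Pliocene, Lopingian, Guadalupian, Cisuralian; total span 298.9 Myr; longest is Cisuralian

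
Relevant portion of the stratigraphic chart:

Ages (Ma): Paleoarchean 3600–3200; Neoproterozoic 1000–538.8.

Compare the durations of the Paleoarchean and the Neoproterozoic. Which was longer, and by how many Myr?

Paleoarchean: 3600 − 3200 = 400 Myr.
Neoproterozoic: 1000 − 538.8 = 461.2 Myr.
Difference: 461.2 − 400 = 61.2 Myr, so the Neoproterozoic was longer.

Neoproterozoic, by 61.2 million years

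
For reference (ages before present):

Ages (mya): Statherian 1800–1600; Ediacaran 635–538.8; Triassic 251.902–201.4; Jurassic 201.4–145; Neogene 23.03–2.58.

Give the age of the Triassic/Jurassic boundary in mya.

The Triassic ends and the Jurassic begins at 201.4 mya.

201.4 mya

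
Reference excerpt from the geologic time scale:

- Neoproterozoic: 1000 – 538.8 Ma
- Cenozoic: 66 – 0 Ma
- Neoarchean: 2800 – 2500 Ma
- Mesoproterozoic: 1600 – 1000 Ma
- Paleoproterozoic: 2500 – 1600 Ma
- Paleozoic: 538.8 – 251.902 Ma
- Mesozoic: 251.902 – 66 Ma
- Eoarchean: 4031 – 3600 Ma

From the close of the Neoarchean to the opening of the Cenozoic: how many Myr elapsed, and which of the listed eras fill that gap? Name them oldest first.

2434 million years; Paleoproterozoic, Mesoproterozoic, Neoproterozoic, Paleozoic, Mesozoic

End of Neoarchean = 2500 Ma; start of Cenozoic = 66 Ma.
Gap = 2500 − 66 = 2434 Myr.
Eras wholly inside 2500–66 Ma: Paleoproterozoic (2500–1600), Mesoproterozoic (1600–1000), Neoproterozoic (1000–538.8), Paleozoic (538.8–251.902), Mesozoic (251.902–66).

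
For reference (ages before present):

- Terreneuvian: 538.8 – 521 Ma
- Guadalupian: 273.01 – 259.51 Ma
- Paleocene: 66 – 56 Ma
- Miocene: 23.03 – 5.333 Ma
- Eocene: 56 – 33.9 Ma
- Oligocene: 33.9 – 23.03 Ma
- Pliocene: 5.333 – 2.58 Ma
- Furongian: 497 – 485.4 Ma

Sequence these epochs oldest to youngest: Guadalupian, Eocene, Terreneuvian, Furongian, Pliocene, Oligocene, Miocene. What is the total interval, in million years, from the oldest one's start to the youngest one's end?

Terreneuvian, Furongian, Guadalupian, Eocene, Oligocene, Miocene, Pliocene; total span 536.22 Myr

From the excerpt: Guadalupian 273.01–259.51; Eocene 56–33.9; Terreneuvian 538.8–521; Furongian 497–485.4; Pliocene 5.333–2.58; Oligocene 33.9–23.03; Miocene 23.03–5.333 (Ma).
Larger Ma is earlier, so the oldest is Terreneuvian and the youngest is Pliocene; oldest to youngest: Terreneuvian, Furongian, Guadalupian, Eocene, Oligocene, Miocene, Pliocene.
Oldest start 538.8 minus youngest end 2.58 gives 536.22 Myr overall.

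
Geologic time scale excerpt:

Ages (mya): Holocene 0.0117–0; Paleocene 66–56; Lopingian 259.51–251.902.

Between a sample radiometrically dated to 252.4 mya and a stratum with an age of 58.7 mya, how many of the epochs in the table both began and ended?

Checking each listed span, none has both start < 252.4 Ma and end > 58.7 Ma — every epoch straddles one of the two dates or lies outside them — so the count is 0.

0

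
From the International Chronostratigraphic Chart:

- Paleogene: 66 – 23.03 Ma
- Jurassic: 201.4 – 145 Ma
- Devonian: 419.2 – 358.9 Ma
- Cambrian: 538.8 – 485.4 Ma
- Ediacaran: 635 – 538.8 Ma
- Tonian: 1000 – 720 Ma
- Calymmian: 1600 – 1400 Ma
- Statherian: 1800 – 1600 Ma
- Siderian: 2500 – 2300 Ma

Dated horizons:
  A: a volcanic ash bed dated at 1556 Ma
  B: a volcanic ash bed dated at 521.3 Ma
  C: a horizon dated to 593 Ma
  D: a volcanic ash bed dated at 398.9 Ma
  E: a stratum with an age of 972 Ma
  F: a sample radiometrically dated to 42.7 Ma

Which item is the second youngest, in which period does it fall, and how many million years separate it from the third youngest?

D, in the Devonian; 122.4 million years to B

Smaller Ma means younger, so youngest first: F 42.7 < D 398.9 < B 521.3 < C 593 < E 972 < A 1556.
Counting 2 along gives D (398.9 Ma); the excerpt puts that inside the Devonian, 419.2–358.9 Ma.
Next in line is B (521.3 Ma), and 521.3 − 398.9 = 122.4 Myr.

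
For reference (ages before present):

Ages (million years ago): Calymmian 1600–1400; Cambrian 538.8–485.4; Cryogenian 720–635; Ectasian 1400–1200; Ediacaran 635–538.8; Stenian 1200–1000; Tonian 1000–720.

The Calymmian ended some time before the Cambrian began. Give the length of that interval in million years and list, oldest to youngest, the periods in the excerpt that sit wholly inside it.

861.2 million years; Ectasian, Stenian, Tonian, Cryogenian, Ediacaran

End of Calymmian = 1400 Ma; start of Cambrian = 538.8 Ma.
Gap = 1400 − 538.8 = 861.2 Myr.
Periods wholly inside 1400–538.8 Ma: Ectasian (1400–1200), Stenian (1200–1000), Tonian (1000–720), Cryogenian (720–635), Ediacaran (635–538.8).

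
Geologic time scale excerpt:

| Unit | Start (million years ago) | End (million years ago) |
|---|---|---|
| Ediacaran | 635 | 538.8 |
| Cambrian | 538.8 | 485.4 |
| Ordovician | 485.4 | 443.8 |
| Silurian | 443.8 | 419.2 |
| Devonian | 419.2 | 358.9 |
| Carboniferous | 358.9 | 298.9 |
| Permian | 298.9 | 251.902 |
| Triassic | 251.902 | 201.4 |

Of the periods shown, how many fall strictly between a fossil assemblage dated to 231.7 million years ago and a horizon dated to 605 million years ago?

The older date is 605 Ma and the younger is 231.7 Ma.
Periods with start < 605 and end > 231.7 Ma: Cambrian (538.8–485.4), Ordovician (485.4–443.8), Silurian (443.8–419.2), Devonian (419.2–358.9), Carboniferous (358.9–298.9), Permian (298.9–251.902).
That is 6 complete periods.

6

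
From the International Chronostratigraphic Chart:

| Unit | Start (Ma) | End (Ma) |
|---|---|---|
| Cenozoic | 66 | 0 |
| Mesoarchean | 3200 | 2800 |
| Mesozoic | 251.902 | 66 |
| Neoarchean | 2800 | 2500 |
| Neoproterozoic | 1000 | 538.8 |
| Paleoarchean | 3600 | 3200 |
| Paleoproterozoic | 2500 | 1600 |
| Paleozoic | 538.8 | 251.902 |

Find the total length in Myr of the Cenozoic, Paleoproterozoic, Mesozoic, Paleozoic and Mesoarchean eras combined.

1838.8 million years

Each duration: Cenozoic = 66; Paleoproterozoic = 900; Mesozoic = 185.902; Paleozoic = 286.898; Mesoarchean = 400.
Sum: 66 + 900 + 185.902 + 286.898 + 400 = 1838.8 Myr.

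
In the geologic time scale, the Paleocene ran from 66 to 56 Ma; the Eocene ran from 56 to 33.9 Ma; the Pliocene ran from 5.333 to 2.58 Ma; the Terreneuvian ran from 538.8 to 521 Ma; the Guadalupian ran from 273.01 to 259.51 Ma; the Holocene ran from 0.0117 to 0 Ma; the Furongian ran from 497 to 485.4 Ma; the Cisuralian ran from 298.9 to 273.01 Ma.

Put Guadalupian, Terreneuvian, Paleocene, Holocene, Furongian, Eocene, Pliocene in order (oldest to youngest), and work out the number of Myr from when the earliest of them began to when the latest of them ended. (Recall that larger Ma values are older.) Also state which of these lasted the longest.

Start ages (Ma): Terreneuvian 538.8, Furongian 497, Guadalupian 273.01, Paleocene 66, Eocene 56, Pliocene 5.333, Holocene 0.0117.
Ordered oldest to youngest: Terreneuvian, Furongian, Guadalupian, Paleocene, Eocene, Pliocene, Holocene.
Span = 538.8 − 0 = 538.8 Myr.
Durations: Pliocene 2.753, Holocene 0.0117, Terreneuvian 17.8, Paleocene 10, Furongian 11.6, Guadalupian 13.5, Eocene 22.1 → longest is Eocene (22.1 Myr).

Terreneuvian → Furongian → Guadalupian → Paleocene → Eocene → Pliocene → Holocene; total span 538.8 Myr; longest is Eocene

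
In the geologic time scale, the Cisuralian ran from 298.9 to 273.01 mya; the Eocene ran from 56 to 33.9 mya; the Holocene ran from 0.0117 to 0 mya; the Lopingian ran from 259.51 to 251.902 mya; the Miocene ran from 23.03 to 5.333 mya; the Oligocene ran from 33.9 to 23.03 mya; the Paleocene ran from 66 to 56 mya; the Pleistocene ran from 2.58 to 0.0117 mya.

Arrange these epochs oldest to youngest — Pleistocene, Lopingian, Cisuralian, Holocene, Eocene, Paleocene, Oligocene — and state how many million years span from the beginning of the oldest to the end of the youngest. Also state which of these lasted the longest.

Cisuralian → Lopingian → Paleocene → Eocene → Oligocene → Pleistocene → Holocene; total span 298.9 Myr; longest is Cisuralian

Start ages (Ma): Cisuralian 298.9, Lopingian 259.51, Paleocene 66, Eocene 56, Oligocene 33.9, Pleistocene 2.58, Holocene 0.0117.
Ordered oldest to youngest: Cisuralian, Lopingian, Paleocene, Eocene, Oligocene, Pleistocene, Holocene.
Span = 298.9 − 0 = 298.9 Myr.
Durations: Holocene 0.0117, Pleistocene 2.5683, Oligocene 10.87, Cisuralian 25.89, Eocene 22.1, Lopingian 7.608, Paleocene 10 → longest is Cisuralian (25.89 Myr).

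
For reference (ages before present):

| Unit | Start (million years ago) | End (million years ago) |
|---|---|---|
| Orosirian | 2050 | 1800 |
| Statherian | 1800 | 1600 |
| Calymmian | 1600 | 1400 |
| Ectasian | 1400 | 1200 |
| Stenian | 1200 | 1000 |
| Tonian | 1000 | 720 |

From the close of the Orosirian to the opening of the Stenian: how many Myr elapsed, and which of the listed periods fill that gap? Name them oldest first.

End of Orosirian = 1800 Ma; start of Stenian = 1200 Ma.
Gap = 1800 − 1200 = 600 Myr.
Periods wholly inside 1800–1200 Ma: Statherian (1800–1600), Calymmian (1600–1400), Ectasian (1400–1200).

600 million years; Statherian, Calymmian, Ectasian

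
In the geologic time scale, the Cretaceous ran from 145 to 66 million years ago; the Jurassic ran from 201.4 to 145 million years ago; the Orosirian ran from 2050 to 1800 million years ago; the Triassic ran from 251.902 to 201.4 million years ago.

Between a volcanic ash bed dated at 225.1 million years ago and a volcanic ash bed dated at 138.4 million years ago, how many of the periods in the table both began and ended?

1

225.1 Ma sits inside the Triassic (251.902–201.4) and 138.4 Ma inside the Cretaceous (145–66); neither of those is wholly between the two dates.
The listed periods lying completely between them are Jurassic — 1 in all.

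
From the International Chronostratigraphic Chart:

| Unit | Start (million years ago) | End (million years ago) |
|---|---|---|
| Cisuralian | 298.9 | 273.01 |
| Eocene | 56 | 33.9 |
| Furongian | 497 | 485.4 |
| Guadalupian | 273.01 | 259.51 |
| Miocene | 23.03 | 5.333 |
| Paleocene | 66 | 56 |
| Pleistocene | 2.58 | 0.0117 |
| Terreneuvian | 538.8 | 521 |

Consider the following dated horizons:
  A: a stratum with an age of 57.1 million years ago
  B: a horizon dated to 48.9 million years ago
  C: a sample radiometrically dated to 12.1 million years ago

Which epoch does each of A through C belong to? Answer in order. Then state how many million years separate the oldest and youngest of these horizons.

A — Paleocene; B — Eocene; C — Miocene; span 45 million years

A: 57.1 Ma lies in 66–56 Ma, so Paleocene.
B: 48.9 Ma lies in 56–33.9 Ma, so Eocene.
C: 12.1 Ma lies in 23.03–5.333 Ma, so Miocene.
Oldest = 57.1 Ma, youngest = 12.1 Ma → span 45 Myr.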